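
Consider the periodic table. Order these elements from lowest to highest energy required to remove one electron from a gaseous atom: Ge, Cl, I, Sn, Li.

Li < Sn < Ge < I < Cl

Li is in period 2, group 1; Cl is in period 3, group 17; Ge is in period 4, group 14; Sn is in period 5, group 14; I is in period 5, group 17.
First ionization energy rises across a period (greater Z_eff holds electrons more tightly) and falls down a group (valence electrons are farther from the nucleus).
Here both period and group differ, so the two effects have to be weighed against each other.
Sn > Li: the two effects oppose for this pair; the across-period effect wins (709 vs 520 kJ/mol).
Ge > Sn: they share group 14; the group trend gives Ge the larger value.
I > Ge: period and group pull opposite ways; the across-period shift dominates (1008 vs 762 kJ/mol).
Cl > I: Cl sits above I in group 17, so the down-group effect alone puts Cl higher.
Approximate values (kJ/mol): Li 520, Cl 1251, Ge 762, Sn 709, I 1008.
So from lowest to highest: Li < Sn < Ge < I < Cl.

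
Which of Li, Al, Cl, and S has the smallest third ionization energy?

Al

After 2 electrons have been removed, what remains? Li²⁺ is already 1 electron into the core; Al²⁺ still has 1 valence electron; Cl²⁺ still has 5 valence electrons; S²⁺ still has 4 valence electrons.
Pulling an electron out of a noble-gas core costs far more than removing a remaining valence electron, so Li sits at the high end of IE_3.
Valence configurations: Al²⁺ [Ne]3s¹, Cl²⁺ [Ne]3s²3p³, S²⁺ [Ne]3s²3p².
The numbers (kJ/mol): Li 11815, Al 2745, Cl 3822, S 3357.
Putting it together, IE_3: Al < S < Cl < Li.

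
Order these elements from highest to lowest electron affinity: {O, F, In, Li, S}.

F > S > O > Li > In

Li is in period 2, group 1; O is in period 2, group 16; F is in period 2, group 17; S is in period 3, group 16; In is in period 5, group 13.
Adding an electron releases more energy for atoms nearer the top right (short of the noble gases).
These span different periods and groups, so the two trends combine.
Li > In: the two effects oppose for this pair; the down-group effect wins (60 vs 29 kJ/mol).
O > Li: O lies to the right of Li in period 2, so the across-period effect alone puts O higher.
S > O: this pair runs against the simple trend — see the exception note.
F > S: both effects reinforce here, so F is clearly the higher of the two.
Note the exception: S has a higher electron affinity than O, contrary to the simple trend — the compact 2p subshell of O repels the added electron more than S's larger 3p does.
For reference (kJ/mol): Li 60, O 141, F 328, S 200, In 29.
So from highest to lowest: F > S > O > Li > In.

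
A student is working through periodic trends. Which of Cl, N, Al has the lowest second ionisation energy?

Consider each +1 ion: Cl⁺ still has 6 valence electrons; N⁺ still has 4 valence electrons; Al⁺ still has 2 valence electrons.
All are still removing valence electrons, so compare the +1 ions as you would atoms: IE_2 generally rises across a period (higher Z_eff) and falls down a group (larger shell), subject to the usual subshell exceptions.
Valence configurations: Cl⁺ [Ne]3s²3p⁴, N⁺ [He]2s²2p², Al⁺ [Ne]3s².
Tabulated IE_2 (kJ/mol): Cl 2298, N 2856, Al 1817.
So the second ionization energies run Al < Cl < N.

Al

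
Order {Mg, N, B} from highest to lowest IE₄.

B > Mg > N

The fourth ionization energy removes an electron from the +3 ion. For each element: Mg³⁺ is already 1 electron into the core; N³⁺ still has 2 valence electrons; B³⁺ is the bare [He] core.
Breaking into a closed-shell core is much more expensive than removing a leftover valence electron — Mg and B have the largest IE_4 here.
Tabulated IE_4 (kJ/mol): Mg 10543, N 7475, B 25026.
So the fourth ionization energies run N < Mg < B.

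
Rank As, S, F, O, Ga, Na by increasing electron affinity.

O is in period 2, group 16; F is in period 2, group 17; Na is in period 3, group 1; S is in period 3, group 16; Ga is in period 4, group 13; As is in period 4, group 15.
Adding an electron releases more energy for atoms nearer the top right (short of the noble gases).
Neither a single period nor a single group — weigh both effects.
Na > Ga: the two effects oppose for this pair; the down-group effect wins (53 vs 29 kJ/mol).
As > Na: period and group pull opposite ways; the across-period shift dominates (78 vs 53 kJ/mol).
O > As: relative to As, both the across-period and down-group shifts push O's electron affinity up.
S > O: this pair runs against the simple trend — see the exception note.
F > S: relative to S, both the across-period and down-group shifts push F's electron affinity up.
Note the exception: S has a higher electron affinity than O, contrary to the simple trend — the compact 2p subshell of O repels the added electron more than S's larger 3p does.
Tabulated electron affinity (kJ/mol): O 141, F 328, Na 53, S 200, Ga 29, As 78.
So from lowest to highest: Ga < Na < As < O < S < F.

Ga < Na < As < O < S < F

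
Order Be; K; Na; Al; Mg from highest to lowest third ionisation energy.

Consider each +2 ion: Be²⁺ is the bare [He] core; K²⁺ is already 1 electron into the core; Na²⁺ is already 1 electron into the core; Al²⁺ still has 1 valence electron; Mg²⁺ is the bare [Ne] core.
Core electrons are held far more tightly than valence electrons, so K, Na, Mg and Be top the IE_3 order.
The numbers (kJ/mol): Be 14849, K 4420, Na 6910, Al 2745, Mg 7733.
Overall IE_3 order: Al < K < Na < Mg < Be.

Be > Mg > Na > K > Al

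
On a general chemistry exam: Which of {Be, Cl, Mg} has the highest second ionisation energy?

Cl

Consider each +1 ion: Be⁺ still has 1 valence electron; Cl⁺ still has 6 valence electrons; Mg⁺ still has 1 valence electron.
All are still removing valence electrons, so compare the +1 ions as you would atoms: IE_2 generally rises across a period (higher Z_eff) and falls down a group (larger shell), subject to the usual subshell exceptions.
Valence configurations: Be⁺ [He]2s¹, Cl⁺ [Ne]3s²3p⁴, Mg⁺ [Ne]3s¹.
Tabulated IE_2 (kJ/mol): Be 1757, Cl 2298, Mg 1451.
Putting it together, IE_2: Mg < Be < Cl.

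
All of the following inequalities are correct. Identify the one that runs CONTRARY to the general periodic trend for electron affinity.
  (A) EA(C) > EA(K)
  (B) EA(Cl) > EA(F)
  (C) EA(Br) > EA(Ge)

The general trend: electron affinity increases across a period and decreases down a group.
(A) C (period 2, group 14) vs K (period 4, group 1): the stated order agrees with the simple trend.
(B) Cl (period 3, group 17) vs F (period 2, group 17): the stated order contradicts the simple trend.
(C) Br (period 4, group 17) vs Ge (period 4, group 14): the stated order agrees with the simple trend.
The exception is (B): F's small 2p subshell makes the incoming electron feel strong e⁻–e⁻ repulsion, so Cl actually releases more energy on gaining an electron.

(B)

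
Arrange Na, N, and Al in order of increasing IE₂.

Al < N < Na

The second ionization energy removes an electron from the +1 ion. For each element: Na⁺ is the bare [Ne] core; N⁺ still has 4 valence electrons; Al⁺ still has 2 valence electrons.
Breaking into a closed-shell core is much more expensive than removing a leftover valence electron — Na has the largest IE_2 here.
Valence configurations: N⁺ [He]2s²2p², Al⁺ [Ne]3s².
The numbers (kJ/mol): Na 4562, N 2856, Al 1817.
Hence IE_2: Al < N < Na.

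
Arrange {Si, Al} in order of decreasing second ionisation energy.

After 1 electron has been removed, what remains? Si⁺ still has 3 valence electrons; Al⁺ still has 2 valence electrons.
All are still removing valence electrons, so compare the +1 ions as you would atoms: IE_2 generally rises across a period (higher Z_eff) and falls down a group (larger shell), subject to the usual subshell exceptions.
Valence configurations: Si⁺ [Ne]3s²3p¹, Al⁺ [Ne]3s².
Si⁺ loses a lone 3p electron whereas Al⁺ must break into a filled 3s² pair, so IE_2(Al) > IE_2(Si) even though Si has the higher nuclear charge.
Approximate IE_2 values (kJ/mol): Si 1577, Al 1817.
So the second ionization energies run Si < Al.

Al, Si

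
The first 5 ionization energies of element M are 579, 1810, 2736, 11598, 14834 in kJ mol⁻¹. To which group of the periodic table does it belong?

Group 13

Look for the largest jump between consecutive ionization energies: IE4/IE3 ≈ 4.2, far larger than any earlier ratio.
That jump marks the point where a core electron is being removed. So the atom has 3 valence electrons.
A main-group element with 3 valence electrons is in group 13.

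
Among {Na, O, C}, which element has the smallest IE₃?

C

After 2 electrons have been removed, what remains? Na²⁺ is already 1 electron into the core; O²⁺ still has 4 valence electrons; C²⁺ still has 2 valence electrons.
Breaking into a closed-shell core is much more expensive than removing a leftover valence electron — Na has the largest IE_3 here.
Valence configurations: O²⁺ [He]2s²2p², C²⁺ [He]2s².
The numbers (kJ/mol): Na 6910, O 5300, C 4620.
Overall IE_3 order: C < O < Na.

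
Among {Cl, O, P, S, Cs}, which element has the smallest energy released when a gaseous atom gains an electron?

Cs

EA tends to increase across a period and decrease down a group, though the pattern is less regular than for IE or radius.
Here both period and group differ, so the two effects have to be weighed against each other.
P > Cs: relative to Cs, both the across-period and down-group shifts push P's electron affinity up.
O > P: relative to P, both the across-period and down-group shifts push O's electron affinity up.
S > O: this pair runs against the simple trend — see the exception note.
Cl > S: both are in period 3; the period trend gives Cl the larger value.
Note the exception: S has a higher electron affinity than O, contrary to the simple trend — the compact 2p subshell of O repels the added electron more than S's larger 3p does.
Tabulated electron affinity (kJ/mol): O 141, P 72, S 200, Cl 349, Cs 46.
The smallest energy released when a gaseous atom gains an electron among these belongs to Cs.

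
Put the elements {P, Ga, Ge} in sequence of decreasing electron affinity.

P is in period 3, group 15; Ga is in period 4, group 13; Ge is in period 4, group 14.
Electron affinity generally becomes more exothermic across a period toward the halogens and less exothermic down a group.
Neither a single period nor a single group — weigh both effects.
P > Ga: relative to Ga, both the across-period and down-group shifts push P's electron affinity up.
Ge > P: this pair runs against the simple trend — see the exception note.
Note the exception: Ge has a higher electron affinity than P, contrary to the simple trend — adding an electron to P's half-filled np³ subshell costs electron-pairing energy.
Approximate values (kJ/mol): P 72, Ga 29, Ge 119.
So from highest to lowest: Ge > P > Ga.

Ge, P, Ga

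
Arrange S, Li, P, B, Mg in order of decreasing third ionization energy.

After 2 electrons have been removed, what remains? S²⁺ still has 4 valence electrons; Li²⁺ is already 1 electron into the core; P²⁺ still has 3 valence electrons; B²⁺ still has 1 valence electron; Mg²⁺ is the bare [Ne] core.
Core electrons are held far more tightly than valence electrons, so Mg and Li top the IE_3 order.
Valence configurations: S²⁺ [Ne]3s²3p², P²⁺ [Ne]3s²3p¹, B²⁺ [He]2s¹.
The numbers (kJ/mol): S 3357, Li 11815, P 2914, B 3660, Mg 7733.
Hence IE_3: P < S < B < Mg < Li.

Li > Mg > B > S > P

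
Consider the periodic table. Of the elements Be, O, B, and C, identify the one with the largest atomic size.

Be is in period 2, group 2; B is in period 2, group 13; C is in period 2, group 14; O is in period 2, group 16.
Across a period the added protons contract the valence shell; down a group each new principal shell makes the atom larger.
All lie in period 2, so atomic radius increases right to left.
The largest atomic size among these belongs to Be.

Be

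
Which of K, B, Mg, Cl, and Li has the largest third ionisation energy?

Li

Consider each +2 ion: K²⁺ is already 1 electron into the core; B²⁺ still has 1 valence electron; Mg²⁺ is the bare [Ne] core; Cl²⁺ still has 5 valence electrons; Li²⁺ is already 1 electron into the core.
Core electrons are held far more tightly than valence electrons, so K, Mg and Li top the IE_3 order.
Valence configurations: B²⁺ [He]2s¹, Cl²⁺ [Ne]3s²3p³.
Approximate IE_3 values (kJ/mol): K 4420, B 3660, Mg 7733, Cl 3822, Li 11815.
So the third ionization energies run B < Cl < K < Mg < Li.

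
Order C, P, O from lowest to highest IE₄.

P, C, O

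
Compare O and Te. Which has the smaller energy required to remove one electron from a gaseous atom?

O is in period 2, group 16; Te is in period 5, group 16.
Removing the outermost electron gets harder across a period and easier down a group.
All are in group 16, so first ionization energy increases up the group.
So Te has the smaller energy required to remove one electron from a gaseous atom (Te < O).

Te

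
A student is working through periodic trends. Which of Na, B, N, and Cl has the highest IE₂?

Na

IE_2 is the cost of taking one more electron from the +1 cation: Na⁺ is the bare [Ne] core; B⁺ still has 2 valence electrons; N⁺ still has 4 valence electrons; Cl⁺ still has 6 valence electrons.
Breaking into a closed-shell core is much more expensive than removing a leftover valence electron — Na has the largest IE_2 here.
Valence configurations: B⁺ [He]2s², N⁺ [He]2s²2p², Cl⁺ [Ne]3s²3p⁴.
The numbers (kJ/mol): Na 4562, B 2427, N 2856, Cl 2298.
Hence IE_2: Cl < B < N < Na.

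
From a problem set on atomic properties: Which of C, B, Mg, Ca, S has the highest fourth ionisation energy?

B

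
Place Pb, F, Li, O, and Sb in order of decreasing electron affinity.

F > O > Sb > Li > Pb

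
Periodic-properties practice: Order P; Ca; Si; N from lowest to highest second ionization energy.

Ca < Si < P < N

Consider each +1 ion: P⁺ still has 4 valence electrons; Ca⁺ still has 1 valence electron; Si⁺ still has 3 valence electrons; N⁺ still has 4 valence electrons.
All are still removing valence electrons, so compare the +1 ions as you would atoms: IE_2 generally rises across a period (higher Z_eff) and falls down a group (larger shell), subject to the usual subshell exceptions.
Valence configurations: P⁺ [Ne]3s²3p², Ca⁺ [Ar]4s¹, Si⁺ [Ne]3s²3p¹, N⁺ [He]2s²2p².
Approximate IE_2 values (kJ/mol): P 1907, Ca 1145, Si 1577, N 2856.
So the second ionization energies run Ca < Si < P < N.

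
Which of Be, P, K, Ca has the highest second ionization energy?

K

The second ionization energy removes an electron from the +1 ion. For each element: Be⁺ still has 1 valence electron; P⁺ still has 4 valence electrons; K⁺ is the bare [Ar] core; Ca⁺ still has 1 valence electron.
Pulling an electron out of a noble-gas core costs far more than removing a remaining valence electron, so K sits at the high end of IE_2.
Valence configurations: Be⁺ [He]2s¹, P⁺ [Ne]3s²3p², Ca⁺ [Ar]4s¹.
Approximate IE_2 values (kJ/mol): Be 1757, P 1907, K 3052, Ca 1145.
Overall IE_2 order: Ca < Be < P < K.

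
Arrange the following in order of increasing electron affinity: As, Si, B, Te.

B < As < Si < Te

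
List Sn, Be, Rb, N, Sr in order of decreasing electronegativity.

N > Sn > Be > Sr > Rb

Be is in period 2, group 2; N is in period 2, group 15; Rb is in period 5, group 1; Sr is in period 5, group 2; Sn is in period 5, group 14.
Smaller atoms with higher effective nuclear charge are more electronegative.
These span different periods and groups, so the two trends combine.
Sr > Rb: both are in period 5; the period trend gives Sr the larger value.
Be > Sr: Be sits above Sr in group 2, so the down-group effect alone puts Be higher.
Sn > Be: the two effects oppose for this pair; the across-period effect wins (1.96 vs 1.57).
N > Sn: relative to Sn, both the across-period and down-group shifts push N's electronegativity up.
Approximate values (Pauling): Be 1.57, N 3.04, Rb 0.82, Sr 0.95, Sn 1.96.
So from highest to lowest: N > Sn > Be > Sr > Rb.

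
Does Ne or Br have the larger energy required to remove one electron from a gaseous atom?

Ne

Ne is in period 2, group 18; Br is in period 4, group 17.
IE₁ increases left→right with effective nuclear charge and decreases top→bottom as the valence shell moves farther out.
Here both period and group differ, so the two effects have to be weighed against each other.
Ne > Br: both effects reinforce here, so Ne is clearly the higher of the two.
Approximate values (kJ/mol): Ne 2081, Br 1140.
So Ne has the larger energy required to remove one electron from a gaseous atom (Ne > Br).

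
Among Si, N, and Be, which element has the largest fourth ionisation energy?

Consider each +3 ion: Si³⁺ still has 1 valence electron; N³⁺ still has 2 valence electrons; Be³⁺ is already 1 electron into the core.
Pulling an electron out of a noble-gas core costs far more than removing a remaining valence electron, so Be sits at the high end of IE_4.
Valence configurations: Si³⁺ [Ne]3s¹, N³⁺ [He]2s².
Tabulated IE_4 (kJ/mol): Si 4356, N 7475, Be 21007.
So the fourth ionization energies run Si < N < Be.

Be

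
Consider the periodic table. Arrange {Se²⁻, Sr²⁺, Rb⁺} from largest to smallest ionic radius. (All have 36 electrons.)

Se²⁻, Rb⁺, Sr²⁺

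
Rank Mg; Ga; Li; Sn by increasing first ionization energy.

Li is in period 2, group 1; Mg is in period 3, group 2; Ga is in period 4, group 13; Sn is in period 5, group 14.
First ionization energy rises across a period (greater Z_eff holds electrons more tightly) and falls down a group (valence electrons are farther from the nucleus).
A diagonal step moves right (one effect) and down (the opposite effect) at once.
Ga > Li: the two effects oppose for this pair; the across-period effect wins (579 vs 520 kJ/mol).
Sn > Ga: the two effects oppose for this pair; the across-period effect wins (709 vs 579 kJ/mol).
Mg > Sn: the two effects oppose for this pair; the down-group effect wins (738 vs 709 kJ/mol).
For reference (kJ/mol): Li 520, Mg 738, Ga 579, Sn 709.
So from lowest to highest: Li < Ga < Sn < Mg.

Li < Ga < Sn < Mg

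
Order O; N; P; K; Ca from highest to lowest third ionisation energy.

O > Ca > N > K > P

IE_3 is the cost of taking one more electron from the +2 cation: O²⁺ still has 4 valence electrons; N²⁺ still has 3 valence electrons; P²⁺ still has 3 valence electrons; K²⁺ is already 1 electron into the core; Ca²⁺ is the bare [Ar] core.
Usually core removal costs more than valence removal, but here the competition is close: a tightly held n=2 valence electron can cost more to remove than an n=3 core electron, so the actual values have to decide it.
Valence configurations: O²⁺ [He]2s²2p², N²⁺ [He]2s²2p¹, P²⁺ [Ne]3s²3p¹.
The numbers (kJ/mol): O 5300, N 4578, P 2914, K 4420, Ca 4912.
So the third ionization energies run P < K < N < Ca < O.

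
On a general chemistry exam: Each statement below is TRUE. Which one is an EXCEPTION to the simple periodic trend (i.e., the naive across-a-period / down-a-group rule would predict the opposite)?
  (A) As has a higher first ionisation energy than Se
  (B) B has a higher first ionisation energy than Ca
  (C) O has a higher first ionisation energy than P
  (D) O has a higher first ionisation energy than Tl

The general trend: first ionisation energy increases across a period and decreases down a group.
(A) As (period 4, group 15) vs Se (period 4, group 16): the stated order contradicts the simple trend.
(B) B (period 2, group 13) vs Ca (period 4, group 2): the stated order agrees with the simple trend.
(C) O (period 2, group 16) vs P (period 3, group 15): the stated order agrees with the simple trend.
(D) O (period 2, group 16) vs Tl (period 6, group 13): the stated order agrees with the simple trend.
The exception is (A): Se (4p⁴) ionizes more easily than half-filled As (4p³).

(A)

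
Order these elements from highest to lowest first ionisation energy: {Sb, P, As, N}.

N > P > As > Sb

N is in period 2, group 15; P is in period 3, group 15; As is in period 4, group 15; Sb is in period 5, group 15.
IE₁ increases left→right with effective nuclear charge and decreases top→bottom as the valence shell moves farther out.
All are in group 15, so first ionization energy increases up the group.
So from highest to lowest: N > P > As > Sb.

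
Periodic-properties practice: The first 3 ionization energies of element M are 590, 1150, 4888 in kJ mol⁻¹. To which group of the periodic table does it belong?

Group 2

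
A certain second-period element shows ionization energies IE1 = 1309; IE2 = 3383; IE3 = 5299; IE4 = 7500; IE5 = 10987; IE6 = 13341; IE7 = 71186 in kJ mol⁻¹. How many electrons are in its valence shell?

Look for the largest jump between consecutive ionization energies: IE7/IE6 ≈ 5.3, far larger than any earlier ratio.
That jump marks the point where a core electron is being removed. So the atom has 6 valence electrons.

6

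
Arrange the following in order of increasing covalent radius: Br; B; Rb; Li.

B, Br, Li, Rb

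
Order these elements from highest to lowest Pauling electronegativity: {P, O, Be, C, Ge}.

O > C > P > Ge > Be

Be is in period 2, group 2; C is in period 2, group 14; O is in period 2, group 16; P is in period 3, group 15; Ge is in period 4, group 14.
Smaller atoms with higher effective nuclear charge are more electronegative.
Here both period and group differ, so the two effects have to be weighed against each other.
Ge > Be: period and group pull opposite ways; the across-period shift dominates (2.01 vs 1.57).
P > Ge: relative to Ge, both the across-period and down-group shifts push P's electronegativity up.
C > P: period and group pull opposite ways; the down-group shift dominates (2.55 vs 2.19).
O > C: both are in period 2; the period trend gives O the larger value.
Approximate values (Pauling): Be 1.57, C 2.55, O 3.44, P 2.19, Ge 2.01.
So from highest to lowest: O > C > P > Ge > Be.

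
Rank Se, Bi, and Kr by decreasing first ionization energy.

Kr, Se, Bi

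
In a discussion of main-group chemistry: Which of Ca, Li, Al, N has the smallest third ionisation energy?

Al

IE_3 is the cost of taking one more electron from the +2 cation: Ca²⁺ is the bare [Ar] core; Li²⁺ is already 1 electron into the core; Al²⁺ still has 1 valence electron; N²⁺ still has 3 valence electrons.
Pulling an electron out of a noble-gas core costs far more than removing a remaining valence electron, so Ca and Li sit at the high end of IE_3.
Valence configurations: Al²⁺ [Ne]3s¹, N²⁺ [He]2s²2p¹.
Tabulated IE_3 (kJ/mol): Ca 4912, Li 11815, Al 2745, N 4578.
Hence IE_3: Al < N < Ca < Li.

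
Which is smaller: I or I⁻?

I

Forming I⁻ adds 1 electron to I. More electron–electron repulsion in the same shell, with unchanged nuclear charge, lets the cloud expand.
An anion is larger than its parent atom: I⁻ > I.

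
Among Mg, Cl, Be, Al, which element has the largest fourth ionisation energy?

After 3 electrons have been removed, what remains? Mg³⁺ is already 1 electron into the core; Cl³⁺ still has 4 valence electrons; Be³⁺ is already 1 electron into the core; Al³⁺ is the bare [Ne] core.
Pulling an electron out of a noble-gas core costs far more than removing a remaining valence electron, so Mg, Al and Be sit at the high end of IE_4.
Approximate IE_4 values (kJ/mol): Mg 10543, Cl 5159, Be 21007, Al 11577.
Overall IE_4 order: Cl < Mg < Al < Be.

Be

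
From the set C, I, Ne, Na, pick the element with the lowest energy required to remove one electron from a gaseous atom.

Across a period the outer electron is held more tightly (higher IE₁); down a group it sits in a higher shell, more shielded, and comes off more easily.
Here both period and group differ, so the two effects have to be weighed against each other.
I > Na: period and group pull opposite ways; the across-period shift dominates (1008 vs 496 kJ/mol).
C > I: period and group pull opposite ways; the down-group shift dominates (1086 vs 1008 kJ/mol).
Ne > C: both are in period 2; the period trend gives Ne the larger value.
For reference (kJ/mol): C 1086, Ne 2081, Na 496, I 1008.
The lowest energy required to remove one electron from a gaseous atom among these belongs to Na.

Na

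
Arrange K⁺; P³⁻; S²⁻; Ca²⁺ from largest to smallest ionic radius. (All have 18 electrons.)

P³⁻ > S²⁻ > K⁺ > Ca²⁺

All of these have 18 electrons, so size is governed by nuclear charge alone: the more protons, the stronger the pull on the same electron cloud, and the smaller the ion.
Nuclear charges: Ca²⁺ (Z=20), K⁺ (Z=19), S²⁻ (Z=16), P³⁻ (Z=15).
Largest to smallest: P³⁻ > S²⁻ > K⁺ > Ca²⁺.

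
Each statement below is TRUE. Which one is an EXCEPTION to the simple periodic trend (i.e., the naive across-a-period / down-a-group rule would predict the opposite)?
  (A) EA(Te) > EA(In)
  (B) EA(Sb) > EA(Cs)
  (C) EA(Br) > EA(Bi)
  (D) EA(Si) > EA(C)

The general trend: electron affinity increases across a period and decreases down a group.
(A) Te (period 5, group 16) vs In (period 5, group 13): the stated order agrees with the simple trend.
(B) Sb (period 5, group 15) vs Cs (period 6, group 1): the stated order agrees with the simple trend.
(C) Br (period 4, group 17) vs Bi (period 6, group 15): the stated order agrees with the simple trend.
(D) Si (period 3, group 14) vs C (period 2, group 14): the stated order contradicts the simple trend.
The exception is (D): Si's larger, more diffuse 3p orbitals accept an added electron slightly more readily than C's compact 2p.

(D)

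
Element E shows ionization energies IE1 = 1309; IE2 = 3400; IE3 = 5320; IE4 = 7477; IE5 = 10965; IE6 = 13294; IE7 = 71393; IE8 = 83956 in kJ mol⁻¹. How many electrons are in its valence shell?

Look for the largest jump between consecutive ionization energies: IE7/IE6 ≈ 5.4, far larger than any earlier ratio.
That jump marks the point where a core electron is being removed. So the atom has 6 valence electrons.

6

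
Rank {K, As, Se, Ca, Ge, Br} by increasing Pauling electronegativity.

K < Ca < Ge < As < Se < Br

K is in period 4, group 1; Ca is in period 4, group 2; Ge is in period 4, group 14; As is in period 4, group 15; Se is in period 4, group 16; Br is in period 4, group 17.
Electronegativity increases across a period and decreases down a group, tracking effective nuclear charge and atomic size.
All lie in period 4, so electronegativity increases left to right.
So from lowest to highest: K < Ca < Ge < As < Se < Br.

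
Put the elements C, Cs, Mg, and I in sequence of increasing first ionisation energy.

Cs < Mg < I < C

First ionization energy rises across a period (greater Z_eff holds electrons more tightly) and falls down a group (valence electrons are farther from the nucleus).
Here both period and group differ, so the two effects have to be weighed against each other.
Mg > Cs: both effects reinforce here, so Mg is clearly the higher of the two.
I > Mg: period and group pull opposite ways; the across-period shift dominates (1008 vs 738 kJ/mol).
C > I: the two effects oppose for this pair; the down-group effect wins (1086 vs 1008 kJ/mol).
Approximate values (kJ/mol): C 1086, Mg 738, I 1008, Cs 376.
So from lowest to highest: Cs < Mg < I < C.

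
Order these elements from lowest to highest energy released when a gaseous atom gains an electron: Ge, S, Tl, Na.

Na is in period 3, group 1; S is in period 3, group 16; Ge is in period 4, group 14; Tl is in period 6, group 13.
Electron affinity generally becomes more exothermic across a period toward the halogens and less exothermic down a group.
Neither a single period nor a single group — weigh both effects.
Na > Tl: the two effects oppose for this pair; the down-group effect wins (53 vs 19 kJ/mol).
Ge > Na: period and group pull opposite ways; the across-period shift dominates (119 vs 53 kJ/mol).
S > Ge: relative to Ge, both the across-period and down-group shifts push S's electron affinity up.
Approximate values (kJ/mol): Na 53, S 200, Ge 119, Tl 19.
So from lowest to highest: Tl < Na < Ge < S.

Tl < Na < Ge < S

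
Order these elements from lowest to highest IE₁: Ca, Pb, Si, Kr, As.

Ca, Pb, Si, As, Kr

First ionization energy rises across a period (greater Z_eff holds electrons more tightly) and falls down a group (valence electrons are farther from the nucleus).
Here both period and group differ, so the two effects have to be weighed against each other.
Pb > Ca: period and group pull opposite ways; the across-period shift dominates (716 vs 590 kJ/mol).
Si > Pb: Si sits above Pb in group 14, so the down-group effect alone puts Si higher.
As > Si: period and group pull opposite ways; the across-period shift dominates (947 vs 786 kJ/mol).
Kr > As: Kr lies to the right of As in period 4, so the across-period effect alone puts Kr higher.
Tabulated first ionization energy (kJ/mol): Si 786, Ca 590, As 947, Kr 1351, Pb 716.
So from lowest to highest: Ca < Pb < Si < As < Kr.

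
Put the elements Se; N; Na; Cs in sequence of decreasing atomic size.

N is in period 2, group 15; Na is in period 3, group 1; Se is in period 4, group 16; Cs is in period 6, group 1.
Atomic radius shrinks across a period as nuclear charge pulls the same shell inward, and grows down a group as new shells are added.
Here both period and group differ, so the two effects have to be weighed against each other.
Se > N: the two effects oppose for this pair; the down-group effect wins (116 vs 71 pm).
Na > Se: the two effects oppose for this pair; the across-period effect wins (155 vs 116 pm).
Cs > Na: Cs sits below Na in group 1, so the down-group effect alone puts Cs larger.
Approximate values (pm): N 71, Na 155, Se 116, Cs 232.
So from largest to smallest: Cs > Na > Se > N.

Cs > Na > Se > N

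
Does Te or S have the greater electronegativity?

S is in period 3, group 16; Te is in period 5, group 16.
EN rises left→right (higher Z_eff, smaller atoms) and falls top→bottom (larger, more shielded atoms).
All are in group 16, so electronegativity increases up the group.
So S has the greater electronegativity (S > Te).

S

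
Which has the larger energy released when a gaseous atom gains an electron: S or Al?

S

Atoms with high Z_eff and room in the valence shell (especially the halogens) have the most exothermic electron affinities.
All lie in period 3, so electron affinity increases left to right.
So S has the larger energy released when a gaseous atom gains an electron (S > Al).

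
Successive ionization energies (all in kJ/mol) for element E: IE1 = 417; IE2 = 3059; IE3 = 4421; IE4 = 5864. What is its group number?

Group 1

Look for the largest jump between consecutive ionization energies: IE2/IE1 ≈ 7.3, far larger than any earlier ratio.
That jump marks the point where a core electron is being removed. So the atom has 1 valence electron.
A main-group element with 1 valence electron is in group 1.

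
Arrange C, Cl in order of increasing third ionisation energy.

IE_3 is the cost of taking one more electron from the +2 cation: C²⁺ still has 2 valence electrons; Cl²⁺ still has 5 valence electrons.
All are still removing valence electrons, so compare the +2 ions as you would atoms: IE_3 generally rises across a period (higher Z_eff) and falls down a group (larger shell), subject to the usual subshell exceptions.
Valence configurations: C²⁺ [He]2s², Cl²⁺ [Ne]3s²3p³.
Tabulated IE_3 (kJ/mol): C 4620, Cl 3822.
Hence IE_3: Cl < C.

Cl, C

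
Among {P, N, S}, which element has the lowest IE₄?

S

The fourth ionization energy removes an electron from the +3 ion. For each element: P³⁺ still has 2 valence electrons; N³⁺ still has 2 valence electrons; S³⁺ still has 3 valence electrons.
All are still removing valence electrons, so compare the +3 ions as you would atoms: IE_4 generally rises across a period (higher Z_eff) and falls down a group (larger shell), subject to the usual subshell exceptions.
Valence configurations: P³⁺ [Ne]3s², N³⁺ [He]2s², S³⁺ [Ne]3s²3p¹.
S³⁺ loses a lone 3p electron whereas P³⁺ must break into a filled 3s² pair, so IE_4(P) > IE_4(S) even though S has the higher nuclear charge.
Tabulated IE_4 (kJ/mol): P 4964, N 7475, S 4556.
Overall IE_4 order: S < P < N.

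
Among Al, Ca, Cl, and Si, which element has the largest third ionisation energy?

After 2 electrons have been removed, what remains? Al²⁺ still has 1 valence electron; Ca²⁺ is the bare [Ar] core; Cl²⁺ still has 5 valence electrons; Si²⁺ still has 2 valence electrons.
Breaking into a closed-shell core is much more expensive than removing a leftover valence electron — Ca has the largest IE_3 here.
Valence configurations: Al²⁺ [Ne]3s¹, Cl²⁺ [Ne]3s²3p³, Si²⁺ [Ne]3s².
Approximate IE_3 values (kJ/mol): Al 2745, Ca 4912, Cl 3822, Si 3232.
Putting it together, IE_3: Al < Si < Cl < Ca.

Ca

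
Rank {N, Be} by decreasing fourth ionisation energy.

Be > N

Consider each +3 ion: N³⁺ still has 2 valence electrons; Be³⁺ is already 1 electron into the core.
Pulling an electron out of a noble-gas core costs far more than removing a remaining valence electron, so Be sits at the high end of IE_4.
The numbers (kJ/mol): N 7475, Be 21007.
Hence IE_4: N < Be.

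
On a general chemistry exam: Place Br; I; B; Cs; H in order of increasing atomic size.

Atomic radius shrinks across a period as nuclear charge pulls the same shell inward, and grows down a group as new shells are added.
These span different periods and groups, so the two trends combine.
B > H: period and group pull opposite ways; the down-group shift dominates (85 vs 32 pm).
Br > B: period and group pull opposite ways; the down-group shift dominates (114 vs 85 pm).
I > Br: I sits below Br in group 17, so the down-group effect alone puts I larger.
Cs > I: both effects reinforce here, so Cs is clearly the larger of the two.
For reference (pm): H 32, B 85, Br 114, I 133, Cs 232.
So from smallest to largest: H < B < Br < I < Cs.

H < B < Br < I < Cs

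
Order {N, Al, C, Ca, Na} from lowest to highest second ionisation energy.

Consider each +1 ion: N⁺ still has 4 valence electrons; Al⁺ still has 2 valence electrons; C⁺ still has 3 valence electrons; Ca⁺ still has 1 valence electron; Na⁺ is the bare [Ne] core.
Pulling an electron out of a noble-gas core costs far more than removing a remaining valence electron, so Na sits at the high end of IE_2.
Valence configurations: N⁺ [He]2s²2p², Al⁺ [Ne]3s², C⁺ [He]2s²2p¹, Ca⁺ [Ar]4s¹.
The numbers (kJ/mol): N 2856, Al 1817, C 2353, Ca 1145, Na 4562.
Hence IE_2: Ca < Al < C < N < Na.

Ca < Al < C < N < Na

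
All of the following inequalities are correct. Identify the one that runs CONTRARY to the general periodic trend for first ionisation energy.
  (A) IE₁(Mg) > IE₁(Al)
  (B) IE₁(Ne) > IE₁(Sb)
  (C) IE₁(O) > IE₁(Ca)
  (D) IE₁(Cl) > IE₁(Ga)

(A)

The general trend: first ionisation energy increases across a period and decreases down a group.
(A) Mg (period 3, group 2) vs Al (period 3, group 13): the stated order contradicts the simple trend.
(B) Ne (period 2, group 18) vs Sb (period 5, group 15): the stated order agrees with the simple trend.
(C) O (period 2, group 16) vs Ca (period 4, group 2): the stated order agrees with the simple trend.
(D) Cl (period 3, group 17) vs Ga (period 4, group 13): the stated order agrees with the simple trend.
The exception is (A): Al's single 3p electron is easier to remove than one from Mg's filled 3s².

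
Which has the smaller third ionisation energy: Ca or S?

S

The third ionization energy removes an electron from the +2 ion. For each element: Ca²⁺ is the bare [Ar] core; S²⁺ still has 4 valence electrons.
Core electrons are held far more tightly than valence electrons, so Ca tops the IE_3 order.
Tabulated IE_3 (kJ/mol): Ca 4912, S 3357.
So the third ionization energies run S < Ca.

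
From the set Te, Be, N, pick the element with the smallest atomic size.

Be is in period 2, group 2; N is in period 2, group 15; Te is in period 5, group 16.
Across a period the added protons contract the valence shell; down a group each new principal shell makes the atom larger.
These span different periods and groups, so the two trends combine.
Be > N: Be lies to the left of N in period 2, so the across-period effect alone puts Be larger.
Te > Be: period and group pull opposite ways; the down-group shift dominates (136 vs 102 pm).
Tabulated atomic radius (pm): Be 102, N 71, Te 136.
The smallest atomic size among these belongs to N.

N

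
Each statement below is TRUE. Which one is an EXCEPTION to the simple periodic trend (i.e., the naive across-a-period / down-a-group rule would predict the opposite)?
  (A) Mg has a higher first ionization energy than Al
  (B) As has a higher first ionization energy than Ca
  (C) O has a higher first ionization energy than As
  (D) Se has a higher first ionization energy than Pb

The general trend: first ionization energy increases across a period and decreases down a group.
(A) Mg (period 3, group 2) vs Al (period 3, group 13): the stated order contradicts the simple trend.
(B) As (period 4, group 15) vs Ca (period 4, group 2): the stated order agrees with the simple trend.
(C) O (period 2, group 16) vs As (period 4, group 15): the stated order agrees with the simple trend.
(D) Se (period 4, group 16) vs Pb (period 6, group 14): the stated order agrees with the simple trend.
The exception is (A): Al's single 3p electron is easier to remove than one from Mg's filled 3s².

(A)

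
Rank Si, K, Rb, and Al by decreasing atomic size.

Rb > K > Al > Si

Across a period the added protons contract the valence shell; down a group each new principal shell makes the atom larger.
Neither a single period nor a single group — weigh both effects.
Al > Si: both are in period 3; the period trend gives Al the larger value.
K > Al: both effects reinforce here, so K is clearly the larger of the two.
Rb > K: Rb sits below K in group 1, so the down-group effect alone puts Rb larger.
For reference (pm): Al 126, Si 116, K 196, Rb 210.
So from largest to smallest: Rb > K > Al > Si.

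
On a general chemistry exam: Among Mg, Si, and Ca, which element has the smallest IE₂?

Consider each +1 ion: Mg⁺ still has 1 valence electron; Si⁺ still has 3 valence electrons; Ca⁺ still has 1 valence electron.
All are still removing valence electrons, so compare the +1 ions as you would atoms: IE_2 generally rises across a period (higher Z_eff) and falls down a group (larger shell), subject to the usual subshell exceptions.
Valence configurations: Mg⁺ [Ne]3s¹, Si⁺ [Ne]3s²3p¹, Ca⁺ [Ar]4s¹.
Tabulated IE_2 (kJ/mol): Mg 1451, Si 1577, Ca 1145.
Putting it together, IE_2: Ca < Mg < Si.

Ca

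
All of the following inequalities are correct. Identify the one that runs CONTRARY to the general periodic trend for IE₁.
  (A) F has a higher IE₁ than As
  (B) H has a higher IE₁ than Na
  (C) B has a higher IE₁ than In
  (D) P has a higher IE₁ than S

The general trend: IE₁ increases across a period and decreases down a group.
(A) F (period 2, group 17) vs As (period 4, group 15): the stated order agrees with the simple trend.
(B) H (period 1, group 1) vs Na (period 3, group 1): the stated order agrees with the simple trend.
(C) B (period 2, group 13) vs In (period 5, group 13): the stated order agrees with the simple trend.
(D) P (period 3, group 15) vs S (period 3, group 16): the stated order contradicts the simple trend.
The exception is (D): S (3p⁴) ionizes more easily than half-filled P (3p³) because the paired 3p electron in S is pushed out by e⁻–e⁻ repulsion.

(D)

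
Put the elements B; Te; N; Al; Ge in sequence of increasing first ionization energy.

IE₁ increases left→right with effective nuclear charge and decreases top→bottom as the valence shell moves farther out.
These span different periods and groups, so the two trends combine.
Ge > Al: period and group pull opposite ways; the across-period shift dominates (762 vs 578 kJ/mol).
B > Ge: period and group pull opposite ways; the down-group shift dominates (801 vs 762 kJ/mol).
Te > B: period and group pull opposite ways; the across-period shift dominates (869 vs 801 kJ/mol).
N > Te: the two effects oppose for this pair; the down-group effect wins (1402 vs 869 kJ/mol).
Tabulated first ionization energy (kJ/mol): B 801, N 1402, Al 578, Ge 762, Te 869.
So from lowest to highest: Al < Ge < B < Te < N.

Al < Ge < B < Te < N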